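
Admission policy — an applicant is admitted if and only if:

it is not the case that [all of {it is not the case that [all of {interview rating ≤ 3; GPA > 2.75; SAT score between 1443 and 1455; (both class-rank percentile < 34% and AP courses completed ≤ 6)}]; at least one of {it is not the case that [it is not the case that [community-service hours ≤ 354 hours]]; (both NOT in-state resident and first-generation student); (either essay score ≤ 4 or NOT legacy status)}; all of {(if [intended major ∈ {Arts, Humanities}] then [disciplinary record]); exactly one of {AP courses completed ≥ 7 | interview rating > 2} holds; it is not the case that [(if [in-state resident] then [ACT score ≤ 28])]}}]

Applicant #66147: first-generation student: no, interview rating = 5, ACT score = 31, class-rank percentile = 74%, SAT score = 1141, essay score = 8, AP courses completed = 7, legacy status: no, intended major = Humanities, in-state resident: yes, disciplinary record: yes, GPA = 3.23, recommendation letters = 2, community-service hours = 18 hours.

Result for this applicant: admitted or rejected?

Admitted

Atomic conditions:
  interview rating ≤ 3: 5 ≤ 3 is false
  GPA > 2.75: 3.23 > 2.75 is true
  SAT score between 1443 and 1455: 1141 in [1443, 1455] is false
  class-rank percentile < 34%: 74 < 34 is false
  AP courses completed ≤ 6: 7 ≤ 6 is false
  community-service hours ≤ 354 hours: 18 ≤ 354 is true
  NOT in-state resident: yes → false
  first-generation student: no → false
  essay score ≤ 4: 8 ≤ 4 is false
  NOT legacy status: no → true
  intended major ∈ {Arts, Humanities}: Humanities is in the set → true
  disciplinary record: yes → true
  AP courses completed ≥ 7: 7 ≥ 7 is true
  interview rating > 2: 5 > 2 is true
  in-state resident: yes → true
  ACT score ≤ 28: 31 ≤ 28 is false
Combine:
[1.1.1.4] false AND false = false
[1.1.1] false AND true AND false AND false = false
[1.1] NOT false = true
[1.2.1.1] NOT true = false
[1.2.1] NOT false = true
[1.2.2] false AND false = false
[1.2.3] false OR true = true
[1.2] true OR false OR true = true
[1.3.1] true → true = true
[1.3.2] exactly-one(true, true) = false
[1.3.3.1] true → false = false
[1.3.3] NOT false = true
[1.3] true AND false AND true = false
[1] true AND true AND false = false
[root] NOT false = true
Overall: true → admitted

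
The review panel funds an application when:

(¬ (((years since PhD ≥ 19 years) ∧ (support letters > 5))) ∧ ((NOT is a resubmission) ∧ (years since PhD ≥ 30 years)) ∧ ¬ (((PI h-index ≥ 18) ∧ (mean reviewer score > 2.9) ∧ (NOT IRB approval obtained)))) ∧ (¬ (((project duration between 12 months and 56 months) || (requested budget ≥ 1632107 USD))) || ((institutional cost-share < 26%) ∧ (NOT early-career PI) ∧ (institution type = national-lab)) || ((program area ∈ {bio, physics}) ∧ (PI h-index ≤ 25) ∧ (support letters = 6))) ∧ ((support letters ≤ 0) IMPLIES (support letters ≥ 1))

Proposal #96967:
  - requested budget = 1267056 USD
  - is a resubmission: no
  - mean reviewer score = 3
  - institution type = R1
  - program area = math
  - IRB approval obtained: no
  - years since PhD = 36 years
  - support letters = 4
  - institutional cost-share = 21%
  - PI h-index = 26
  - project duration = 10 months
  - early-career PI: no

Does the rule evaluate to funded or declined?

Declined

Atomic conditions:
  years since PhD ≥ 19 years: 36 ≥ 19 is true
  support letters > 5: 4 > 5 is false
  NOT is a resubmission: no → true
  years since PhD ≥ 30 years: 36 ≥ 30 is true
  PI h-index ≥ 18: 26 ≥ 18 is true
  mean reviewer score > 2.9: 3 > 2.9 is true
  NOT IRB approval obtained: no → true
  project duration between 12 months and 56 months: 10 in [12, 56] is false
  requested budget ≥ 1632107 USD: 1267056 ≥ 1632107 is false
  institutional cost-share < 26%: 21 < 26 is true
  NOT early-career PI: no → true
  institution type = national-lab: R1 == national-lab is false
  program area ∈ {bio, physics}: math is not in the set → false
  PI h-index ≤ 25: 26 ≤ 25 is false
  support letters = 6: 4 == 6 is false
  support letters ≤ 0: 4 ≤ 0 is false
  support letters ≥ 1: 4 ≥ 1 is true
Combine:
[1.1.1] true AND false = false
[1.1] NOT false = true
[1.2] true AND true = true
[1.3.1] true AND true AND true = true
[1.3] NOT true = false
[1] true AND true AND false = false
[2.1.1] false OR false = false
[2.1] NOT false = true
[2.2] true AND true AND false = false
[2.3] false AND false AND false = false
[2] true OR false OR false = true
[3] false → true (antecedent false ⇒ implication holds) = true
[root] false AND true AND true = false
Overall: false → declined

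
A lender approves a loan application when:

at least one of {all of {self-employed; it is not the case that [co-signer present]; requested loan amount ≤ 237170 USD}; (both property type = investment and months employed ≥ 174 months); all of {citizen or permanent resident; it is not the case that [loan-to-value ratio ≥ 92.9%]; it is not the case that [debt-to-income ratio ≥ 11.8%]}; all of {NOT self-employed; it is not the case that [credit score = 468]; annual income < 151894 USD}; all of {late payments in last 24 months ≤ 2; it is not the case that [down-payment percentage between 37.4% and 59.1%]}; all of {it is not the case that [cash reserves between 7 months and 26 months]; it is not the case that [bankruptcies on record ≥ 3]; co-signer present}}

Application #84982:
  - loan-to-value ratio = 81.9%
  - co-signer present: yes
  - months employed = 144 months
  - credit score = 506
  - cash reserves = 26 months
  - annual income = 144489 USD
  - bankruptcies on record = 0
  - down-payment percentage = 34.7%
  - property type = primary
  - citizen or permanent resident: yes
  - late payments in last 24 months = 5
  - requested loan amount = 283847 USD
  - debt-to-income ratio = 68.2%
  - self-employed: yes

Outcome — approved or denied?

Atomic conditions:
  self-employed: yes → true
  co-signer present: yes → true
  requested loan amount ≤ 237170 USD: 283847 ≤ 237170 is false
  property type = investment: primary == investment is false
  months employed ≥ 174 months: 144 ≥ 174 is false
  citizen or permanent resident: yes → true
  loan-to-value ratio ≥ 92.9%: 81.9 ≥ 92.9 is false
  debt-to-income ratio ≥ 11.8%: 68.2 ≥ 11.8 is true
  NOT self-employed: yes → false
  credit score = 468: 506 == 468 is false
  annual income < 151894 USD: 144489 < 151894 is true
  late payments in last 24 months ≤ 2: 5 ≤ 2 is false
  down-payment percentage between 37.4% and 59.1%: 34.7 in [37.4, 59.1] is false
  cash reserves between 7 months and 26 months: 26 in [7, 26] is true
  bankruptcies on record ≥ 3: 0 ≥ 3 is false
Combine:
[1.2] NOT true = false
[1] true AND false AND false = false
[2] false AND false = false
[3.2] NOT false = true
[3.3] NOT true = false
[3] true AND true AND false = false
[4.2] NOT false = true
[4] false AND true AND true = false
[5.2] NOT false = true
[5] false AND true = false
[6.1] NOT true = false
[6.2] NOT false = true
[6] false AND true AND true = false
[root] false OR false OR false OR false OR false OR false = false
Overall: false → denied

Denied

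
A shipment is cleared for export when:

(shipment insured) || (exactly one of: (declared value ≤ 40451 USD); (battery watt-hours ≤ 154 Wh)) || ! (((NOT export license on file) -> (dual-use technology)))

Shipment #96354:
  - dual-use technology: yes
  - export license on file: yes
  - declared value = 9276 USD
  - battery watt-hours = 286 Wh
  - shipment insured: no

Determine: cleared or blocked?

Cleared

Atomic conditions:
  shipment insured: no → false
  declared value ≤ 40451 USD: 9276 ≤ 40451 is true
  battery watt-hours ≤ 154 Wh: 286 ≤ 154 is false
  NOT export license on file: yes → false
  dual-use technology: yes → true
Combine:
[2] exactly-one(true, false) = true
[3.1] false → true (antecedent false ⇒ implication holds) = true
[3] NOT true = false
[root] false OR true OR false = true
Overall: true → cleared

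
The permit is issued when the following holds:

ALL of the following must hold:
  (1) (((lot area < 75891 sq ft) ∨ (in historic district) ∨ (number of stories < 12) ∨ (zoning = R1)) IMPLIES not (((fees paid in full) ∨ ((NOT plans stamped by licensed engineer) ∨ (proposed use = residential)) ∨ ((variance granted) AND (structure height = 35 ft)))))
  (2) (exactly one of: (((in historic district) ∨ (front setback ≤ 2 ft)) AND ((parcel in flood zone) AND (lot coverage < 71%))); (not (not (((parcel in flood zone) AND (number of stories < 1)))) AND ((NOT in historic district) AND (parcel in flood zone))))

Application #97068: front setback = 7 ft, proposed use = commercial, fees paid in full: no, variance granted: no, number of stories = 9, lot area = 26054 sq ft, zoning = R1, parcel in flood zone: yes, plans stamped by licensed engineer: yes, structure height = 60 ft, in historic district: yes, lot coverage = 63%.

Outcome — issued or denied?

Issued

Atomic conditions:
  lot area < 75891 sq ft: 26054 < 75891 is true
  in historic district: yes → true
  number of stories < 12: 9 < 12 is true
  zoning = R1: R1 == R1 is true
  fees paid in full: no → false
  NOT plans stamped by licensed engineer: yes → false
  proposed use = residential: commercial == residential is false
  variance granted: no → false
  structure height = 35 ft: 60 == 35 is false
  front setback ≤ 2 ft: 7 ≤ 2 is false
  parcel in flood zone: yes → true
  lot coverage < 71%: 63 < 71 is true
  number of stories < 1: 9 < 1 is false
  NOT in historic district: yes → false
Combine:
[1.1] true OR true OR true OR true = true
[1.2.1.2] false OR false = false
[1.2.1.3] false AND false = false
[1.2.1] false OR false OR false = false
[1.2] NOT false = true
[1] true → true = true
[2.1.1] true OR false = true
[2.1.2] true AND true = true
[2.1] true AND true = true
[2.2.1.1.1] true AND false = false
[2.2.1.1] NOT false = true
[2.2.1] NOT true = false
[2.2.2] false AND true = false
[2.2] false AND false = false
[2] exactly-one(true, false) = true
[root] true AND true = true
Overall: true → issued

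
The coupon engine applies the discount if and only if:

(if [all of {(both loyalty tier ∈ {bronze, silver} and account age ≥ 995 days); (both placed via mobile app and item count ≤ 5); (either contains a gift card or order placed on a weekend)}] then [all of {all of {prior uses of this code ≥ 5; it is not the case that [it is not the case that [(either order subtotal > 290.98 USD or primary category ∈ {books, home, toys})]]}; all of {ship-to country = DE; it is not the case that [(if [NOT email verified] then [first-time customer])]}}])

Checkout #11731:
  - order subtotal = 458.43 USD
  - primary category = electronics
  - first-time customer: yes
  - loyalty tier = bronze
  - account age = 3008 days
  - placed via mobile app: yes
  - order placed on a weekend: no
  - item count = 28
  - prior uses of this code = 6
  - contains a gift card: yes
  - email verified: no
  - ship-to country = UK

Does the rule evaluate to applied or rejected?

Applied

Atomic conditions:
  loyalty tier ∈ {bronze, silver}: bronze is in the set → true
  account age ≥ 995 days: 3008 ≥ 995 is true
  placed via mobile app: yes → true
  item count ≤ 5: 28 ≤ 5 is false
  contains a gift card: yes → true
  order placed on a weekend: no → false
  prior uses of this code ≥ 5: 6 ≥ 5 is true
  order subtotal > 290.98 USD: 458.43 > 290.98 is true
  primary category ∈ {books, home, toys}: electronics is not in the set → false
  ship-to country = DE: UK == DE is false
  NOT email verified: no → true
  first-time customer: yes → true
Combine:
[1.1] true AND true = true
[1.2] true AND false = false
[1.3] true OR false = true
[1] true AND false AND true = false
[2.1.2.1.1] true OR false = true
[2.1.2.1] NOT true = false
[2.1.2] NOT false = true
[2.1] true AND true = true
[2.2.2.1] true → true = true
[2.2.2] NOT true = false
[2.2] false AND false = false
[2] true AND false = false
[root] false → false (antecedent false ⇒ implication holds) = true
Overall: true → applied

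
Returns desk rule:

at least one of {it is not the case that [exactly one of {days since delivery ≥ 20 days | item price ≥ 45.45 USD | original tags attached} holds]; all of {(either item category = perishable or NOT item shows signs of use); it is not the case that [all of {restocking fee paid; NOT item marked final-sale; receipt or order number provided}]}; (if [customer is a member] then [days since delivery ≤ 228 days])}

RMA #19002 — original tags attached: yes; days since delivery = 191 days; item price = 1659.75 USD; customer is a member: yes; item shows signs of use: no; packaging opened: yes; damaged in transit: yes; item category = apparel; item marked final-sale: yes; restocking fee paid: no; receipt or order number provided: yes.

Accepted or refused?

Accepted

Atomic conditions:
  days since delivery ≥ 20 days: 191 ≥ 20 is true
  item price ≥ 45.45 USD: 1659.75 ≥ 45.45 is true
  original tags attached: yes → true
  item category = perishable: apparel == perishable is false
  NOT item shows signs of use: no → true
  restocking fee paid: no → false
  NOT item marked final-sale: yes → false
  receipt or order number provided: yes → true
  customer is a member: yes → true
  days since delivery ≤ 228 days: 191 ≤ 228 is true
Combine:
[1.1] exactly-one(true, true, true) = false
[1] NOT false = true
[2.1] false OR true = true
[2.2.1] false AND false AND true = false
[2.2] NOT false = true
[2] true AND true = true
[3] true → true = true
[root] true OR true OR true = true
Overall: true → accepted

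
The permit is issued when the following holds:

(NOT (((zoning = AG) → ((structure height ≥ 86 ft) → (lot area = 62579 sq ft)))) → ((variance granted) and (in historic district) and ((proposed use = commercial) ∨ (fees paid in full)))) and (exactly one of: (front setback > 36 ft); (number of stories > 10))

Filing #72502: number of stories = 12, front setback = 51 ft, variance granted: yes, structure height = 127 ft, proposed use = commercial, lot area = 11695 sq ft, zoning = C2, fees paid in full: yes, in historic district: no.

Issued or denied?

Denied

Atomic conditions:
  zoning = AG: C2 == AG is false
  structure height ≥ 86 ft: 127 ≥ 86 is true
  lot area = 62579 sq ft: 11695 == 62579 is false
  variance granted: yes → true
  in historic district: no → false
  proposed use = commercial: commercial == commercial is true
  fees paid in full: yes → true
  front setback > 36 ft: 51 > 36 is true
  number of stories > 10: 12 > 10 is true
Combine:
[1.1.1.2] true → false = false
[1.1.1] false → false (antecedent false ⇒ implication holds) = true
[1.1] NOT true = false
[1.2.3] true OR true = true
[1.2] true AND false AND true = false
[1] false → false (antecedent false ⇒ implication holds) = true
[2] exactly-one(true, true) = false
[root] true AND false = false
Overall: false → denied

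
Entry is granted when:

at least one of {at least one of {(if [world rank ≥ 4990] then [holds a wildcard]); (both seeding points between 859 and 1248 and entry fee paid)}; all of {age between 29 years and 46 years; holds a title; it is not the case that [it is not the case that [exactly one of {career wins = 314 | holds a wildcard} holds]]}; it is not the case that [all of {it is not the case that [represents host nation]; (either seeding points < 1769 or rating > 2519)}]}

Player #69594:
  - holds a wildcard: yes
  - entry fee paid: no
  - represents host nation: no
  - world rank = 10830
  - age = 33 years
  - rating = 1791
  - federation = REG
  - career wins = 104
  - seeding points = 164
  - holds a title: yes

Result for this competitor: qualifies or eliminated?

Qualifies

Atomic conditions:
  world rank ≥ 4990: 10830 ≥ 4990 is true
  holds a wildcard: yes → true
  seeding points between 859 and 1248: 164 in [859, 1248] is false
  entry fee paid: no → false
  age between 29 years and 46 years: 33 in [29, 46] is true
  holds a title: yes → true
  career wins = 314: 104 == 314 is false
  represents host nation: no → false
  seeding points < 1769: 164 < 1769 is true
  rating > 2519: 1791 > 2519 is false
Combine:
[1.1] true → true = true
[1.2] false AND false = false
[1] true OR false = true
[2.3.1.1] exactly-one(false, true) = true
[2.3.1] NOT true = false
[2.3] NOT false = true
[2] true AND true AND true = true
[3.1.1] NOT false = true
[3.1.2] true OR false = true
[3.1] true AND true = true
[3] NOT true = false
[root] true OR true OR false = true
Overall: true → qualifies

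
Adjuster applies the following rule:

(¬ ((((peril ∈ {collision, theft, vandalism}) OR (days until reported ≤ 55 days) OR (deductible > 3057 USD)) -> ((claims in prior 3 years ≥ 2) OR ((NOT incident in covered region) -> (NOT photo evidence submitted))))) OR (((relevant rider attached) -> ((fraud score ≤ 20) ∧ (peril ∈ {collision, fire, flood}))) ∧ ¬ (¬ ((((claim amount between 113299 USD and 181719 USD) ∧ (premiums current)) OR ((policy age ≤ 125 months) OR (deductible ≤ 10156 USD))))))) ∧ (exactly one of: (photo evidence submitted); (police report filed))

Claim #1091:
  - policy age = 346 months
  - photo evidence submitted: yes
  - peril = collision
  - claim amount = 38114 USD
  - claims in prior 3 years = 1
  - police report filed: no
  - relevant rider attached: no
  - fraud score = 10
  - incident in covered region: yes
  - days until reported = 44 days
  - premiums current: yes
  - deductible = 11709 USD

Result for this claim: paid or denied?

Denied

Atomic conditions:
  peril ∈ {collision, theft, vandalism}: collision is in the set → true
  days until reported ≤ 55 days: 44 ≤ 55 is true
  deductible > 3057 USD: 11709 > 3057 is true
  claims in prior 3 years ≥ 2: 1 ≥ 2 is false
  NOT incident in covered region: yes → false
  NOT photo evidence submitted: yes → false
  relevant rider attached: no → false
  fraud score ≤ 20: 10 ≤ 20 is true
  peril ∈ {collision, fire, flood}: collision is in the set → true
  claim amount between 113299 USD and 181719 USD: 38114 in [113299, 181719] is false
  premiums current: yes → true
  policy age ≤ 125 months: 346 ≤ 125 is false
  deductible ≤ 10156 USD: 11709 ≤ 10156 is false
  photo evidence submitted: yes → true
  police report filed: no → false
Combine:
[1.1.1.1] true OR true OR true = true
[1.1.1.2.2] false → false (antecedent false ⇒ implication holds) = true
[1.1.1.2] false OR true = true
[1.1.1] true → true = true
[1.1] NOT true = false
[1.2.1.2] true AND true = true
[1.2.1] false → true (antecedent false ⇒ implication holds) = true
[1.2.2.1.1.1] false AND true = false
[1.2.2.1.1.2] false OR false = false
[1.2.2.1.1] false OR false = false
[1.2.2.1] NOT false = true
[1.2.2] NOT true = false
[1.2] true AND false = false
[1] false OR false = false
[2] exactly-one(true, false) = true
[root] false AND true = false
Overall: false → denied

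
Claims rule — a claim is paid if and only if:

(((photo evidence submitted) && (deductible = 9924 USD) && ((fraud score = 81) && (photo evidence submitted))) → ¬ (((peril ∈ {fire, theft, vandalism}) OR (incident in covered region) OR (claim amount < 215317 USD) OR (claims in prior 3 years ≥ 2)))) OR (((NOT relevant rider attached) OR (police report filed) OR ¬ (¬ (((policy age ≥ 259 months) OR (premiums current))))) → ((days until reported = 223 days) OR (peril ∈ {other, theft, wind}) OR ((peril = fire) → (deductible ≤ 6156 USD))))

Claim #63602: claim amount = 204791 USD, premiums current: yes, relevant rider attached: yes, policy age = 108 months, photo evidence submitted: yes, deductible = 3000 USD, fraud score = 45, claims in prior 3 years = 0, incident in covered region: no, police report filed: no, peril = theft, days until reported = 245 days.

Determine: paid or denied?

Paid

Atomic conditions:
  photo evidence submitted: yes → true
  deductible = 9924 USD: 3000 == 9924 is false
  fraud score = 81: 45 == 81 is false
  peril ∈ {fire, theft, vandalism}: theft is in the set → true
  incident in covered region: no → false
  claim amount < 215317 USD: 204791 < 215317 is true
  claims in prior 3 years ≥ 2: 0 ≥ 2 is false
  NOT relevant rider attached: yes → false
  police report filed: no → false
  policy age ≥ 259 months: 108 ≥ 259 is false
  premiums current: yes → true
  days until reported = 223 days: 245 == 223 is false
  peril ∈ {other, theft, wind}: theft is in the set → true
  peril = fire: theft == fire is false
  deductible ≤ 6156 USD: 3000 ≤ 6156 is true
Combine:
[1.1.3] false AND true = false
[1.1] true AND false AND false = false
[1.2.1] true OR false OR true OR false = true
[1.2] NOT true = false
[1] false → false (antecedent false ⇒ implication holds) = true
[2.1.3.1.1] false OR true = true
[2.1.3.1] NOT true = false
[2.1.3] NOT false = true
[2.1] false OR false OR true = true
[2.2.3] false → true (antecedent false ⇒ implication holds) = true
[2.2] false OR true OR true = true
[2] true → true = true
[root] true OR true = true
Overall: true → paid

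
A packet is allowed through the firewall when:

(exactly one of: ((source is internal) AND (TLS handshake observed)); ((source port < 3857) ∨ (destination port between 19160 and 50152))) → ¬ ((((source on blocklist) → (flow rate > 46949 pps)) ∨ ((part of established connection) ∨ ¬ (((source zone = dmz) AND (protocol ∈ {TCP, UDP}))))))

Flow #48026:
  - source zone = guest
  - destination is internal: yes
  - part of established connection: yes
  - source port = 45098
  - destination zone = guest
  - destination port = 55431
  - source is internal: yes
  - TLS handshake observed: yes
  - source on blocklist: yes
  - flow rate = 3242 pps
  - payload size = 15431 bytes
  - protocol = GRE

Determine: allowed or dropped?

Atomic conditions:
  source is internal: yes → true
  TLS handshake observed: yes → true
  source port < 3857: 45098 < 3857 is false
  destination port between 19160 and 50152: 55431 in [19160, 50152] is false
  source on blocklist: yes → true
  flow rate > 46949 pps: 3242 > 46949 is false
  part of established connection: yes → true
  source zone = dmz: guest == dmz is false
  protocol ∈ {TCP, UDP}: GRE is not in the set → false
Combine:
[1.1] true AND true = true
[1.2] false OR false = false
[1] exactly-one(true, false) = true
[2.1.1] true → false = false
[2.1.2.2.1] false AND false = false
[2.1.2.2] NOT false = true
[2.1.2] true OR true = true
[2.1] false OR true = true
[2] NOT true = false
[root] true → false = false
Overall: false → dropped

Dropped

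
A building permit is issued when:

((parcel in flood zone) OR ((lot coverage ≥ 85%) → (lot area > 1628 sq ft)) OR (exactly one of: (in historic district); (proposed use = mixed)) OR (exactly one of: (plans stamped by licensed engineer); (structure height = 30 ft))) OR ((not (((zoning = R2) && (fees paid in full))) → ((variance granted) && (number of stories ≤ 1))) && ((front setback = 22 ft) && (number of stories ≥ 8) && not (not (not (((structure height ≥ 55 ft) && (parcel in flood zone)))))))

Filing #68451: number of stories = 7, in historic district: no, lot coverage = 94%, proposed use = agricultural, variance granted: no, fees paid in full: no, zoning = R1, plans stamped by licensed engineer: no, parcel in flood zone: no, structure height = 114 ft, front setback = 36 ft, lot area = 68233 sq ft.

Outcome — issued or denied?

Issued

Atomic conditions:
  parcel in flood zone: no → false
  lot coverage ≥ 85%: 94 ≥ 85 is true
  lot area > 1628 sq ft: 68233 > 1628 is true
  in historic district: no → false
  proposed use = mixed: agricultural == mixed is false
  plans stamped by licensed engineer: no → false
  structure height = 30 ft: 114 == 30 is false
  zoning = R2: R1 == R2 is false
  fees paid in full: no → false
  variance granted: no → false
  number of stories ≤ 1: 7 ≤ 1 is false
  front setback = 22 ft: 36 == 22 is false
  number of stories ≥ 8: 7 ≥ 8 is false
  structure height ≥ 55 ft: 114 ≥ 55 is true
Combine:
[1.2] true → true = true
[1.3] exactly-one(false, false) = false
[1.4] exactly-one(false, false) = false
[1] false OR true OR false OR false = true
[2.1.1.1] false AND false = false
[2.1.1] NOT false = true
[2.1.2] false AND false = false
[2.1] true → false = false
[2.2.3.1.1.1] true AND false = false
[2.2.3.1.1] NOT false = true
[2.2.3.1] NOT true = false
[2.2.3] NOT false = true
[2.2] false AND false AND true = false
[2] false AND false = false
[root] true OR false = true
Overall: true → issued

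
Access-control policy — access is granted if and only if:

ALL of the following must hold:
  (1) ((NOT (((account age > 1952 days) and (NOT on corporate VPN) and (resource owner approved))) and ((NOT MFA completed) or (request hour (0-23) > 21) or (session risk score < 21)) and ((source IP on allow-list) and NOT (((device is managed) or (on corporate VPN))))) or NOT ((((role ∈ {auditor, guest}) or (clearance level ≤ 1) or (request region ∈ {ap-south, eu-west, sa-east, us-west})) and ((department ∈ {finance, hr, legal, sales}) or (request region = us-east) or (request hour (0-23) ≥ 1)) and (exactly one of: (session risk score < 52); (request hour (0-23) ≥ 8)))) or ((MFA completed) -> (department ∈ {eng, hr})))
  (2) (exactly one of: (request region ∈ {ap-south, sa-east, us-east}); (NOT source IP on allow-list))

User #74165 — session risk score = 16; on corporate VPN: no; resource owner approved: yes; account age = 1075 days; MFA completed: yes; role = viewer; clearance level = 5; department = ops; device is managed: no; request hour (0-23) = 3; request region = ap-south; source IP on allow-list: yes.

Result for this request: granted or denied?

Atomic conditions:
  account age > 1952 days: 1075 > 1952 is false
  NOT on corporate VPN: no → true
  resource owner approved: yes → true
  NOT MFA completed: yes → false
  request hour (0-23) > 21: 3 > 21 is false
  session risk score < 21: 16 < 21 is true
  source IP on allow-list: yes → true
  device is managed: no → false
  on corporate VPN: no → false
  role ∈ {auditor, guest}: viewer is not in the set → false
  clearance level ≤ 1: 5 ≤ 1 is false
  request region ∈ {ap-south, eu-west, sa-east, us-west}: ap-south is in the set → true
  department ∈ {finance, hr, legal, sales}: ops is not in the set → false
  request region = us-east: ap-south == us-east is false
  request hour (0-23) ≥ 1: 3 ≥ 1 is true
  session risk score < 52: 16 < 52 is true
  request hour (0-23) ≥ 8: 3 ≥ 8 is false
  MFA completed: yes → true
  department ∈ {eng, hr}: ops is not in the set → false
  request region ∈ {ap-south, sa-east, us-east}: ap-south is in the set → true
  NOT source IP on allow-list: yes → false
Combine:
[1.1.1.1] false AND true AND true = false
[1.1.1] NOT false = true
[1.1.2] false OR false OR true = true
[1.1.3.2.1] false OR false = false
[1.1.3.2] NOT false = true
[1.1.3] true AND true = true
[1.1] true AND true AND true = true
[1.2.1.1] false OR false OR true = true
[1.2.1.2] false OR false OR true = true
[1.2.1.3] exactly-one(true, false) = true
[1.2.1] true AND true AND true = true
[1.2] NOT true = false
[1.3] true → false = false
[1] true OR false OR false = true
[2] exactly-one(true, false) = true
[root] true AND true = true
Overall: true → granted

Granted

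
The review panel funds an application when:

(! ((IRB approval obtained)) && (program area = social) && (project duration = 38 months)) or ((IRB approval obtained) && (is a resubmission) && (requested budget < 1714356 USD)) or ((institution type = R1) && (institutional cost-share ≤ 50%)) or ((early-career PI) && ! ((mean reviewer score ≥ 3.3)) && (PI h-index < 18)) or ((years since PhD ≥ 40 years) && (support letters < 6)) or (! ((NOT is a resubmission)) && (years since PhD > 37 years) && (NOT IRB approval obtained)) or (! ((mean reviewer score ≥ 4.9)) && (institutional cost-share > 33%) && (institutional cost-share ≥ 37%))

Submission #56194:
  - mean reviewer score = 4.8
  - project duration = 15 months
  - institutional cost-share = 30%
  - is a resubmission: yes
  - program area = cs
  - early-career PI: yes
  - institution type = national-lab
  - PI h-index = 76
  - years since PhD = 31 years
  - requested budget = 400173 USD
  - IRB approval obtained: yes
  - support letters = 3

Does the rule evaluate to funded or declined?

Atomic conditions:
  IRB approval obtained: yes → true
  program area = social: cs == social is false
  project duration = 38 months: 15 == 38 is false
  is a resubmission: yes → true
  requested budget < 1714356 USD: 400173 < 1714356 is true
  institution type = R1: national-lab == R1 is false
  institutional cost-share ≤ 50%: 30 ≤ 50 is true
  early-career PI: yes → true
  mean reviewer score ≥ 3.3: 4.8 ≥ 3.3 is true
  PI h-index < 18: 76 < 18 is false
  years since PhD ≥ 40 years: 31 ≥ 40 is false
  support letters < 6: 3 < 6 is true
  NOT is a resubmission: yes → false
  years since PhD > 37 years: 31 > 37 is false
  NOT IRB approval obtained: yes → false
  mean reviewer score ≥ 4.9: 4.8 ≥ 4.9 is false
  institutional cost-share > 33%: 30 > 33 is false
  institutional cost-share ≥ 37%: 30 ≥ 37 is false
Combine:
[1.1] NOT true = false
[1] false AND false AND false = false
[2] true AND true AND true = true
[3] false AND true = false
[4.2] NOT true = false
[4] true AND false AND false = false
[5] false AND true = false
[6.1] NOT false = true
[6] true AND false AND false = false
[7.1] NOT false = true
[7] true AND false AND false = false
[root] false OR true OR false OR false OR false OR false OR false = true
Overall: true → funded

Funded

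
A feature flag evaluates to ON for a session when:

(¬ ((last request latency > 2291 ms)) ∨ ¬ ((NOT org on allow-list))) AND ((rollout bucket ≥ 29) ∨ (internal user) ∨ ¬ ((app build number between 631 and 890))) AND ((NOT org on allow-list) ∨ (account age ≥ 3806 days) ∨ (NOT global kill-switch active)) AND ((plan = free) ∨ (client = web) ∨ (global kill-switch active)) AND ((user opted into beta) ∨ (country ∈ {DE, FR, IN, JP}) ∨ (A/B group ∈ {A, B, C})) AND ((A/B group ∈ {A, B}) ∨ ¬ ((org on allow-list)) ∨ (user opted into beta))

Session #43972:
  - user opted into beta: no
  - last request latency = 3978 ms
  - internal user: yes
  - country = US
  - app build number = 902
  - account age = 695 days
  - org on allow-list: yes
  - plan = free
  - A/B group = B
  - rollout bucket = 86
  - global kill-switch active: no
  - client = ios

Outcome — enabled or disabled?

Enabled

Atomic conditions:
  last request latency > 2291 ms: 3978 > 2291 is true
  NOT org on allow-list: yes → false
  rollout bucket ≥ 29: 86 ≥ 29 is true
  internal user: yes → true
  app build number between 631 and 890: 902 in [631, 890] is false
  account age ≥ 3806 days: 695 ≥ 3806 is false
  NOT global kill-switch active: no → true
  plan = free: free == free is true
  client = web: ios == web is false
  global kill-switch active: no → false
  user opted into beta: no → false
  country ∈ {DE, FR, IN, JP}: US is not in the set → false
  A/B group ∈ {A, B, C}: B is in the set → true
  A/B group ∈ {A, B}: B is in the set → true
  org on allow-list: yes → true
Combine:
[1.1] NOT true = false
[1.2] NOT false = true
[1] false OR true = true
[2.3] NOT false = true
[2] true OR true OR true = true
[3] false OR false OR true = true
[4] true OR false OR false = true
[5] false OR false OR true = true
[6.2] NOT true = false
[6] true OR false OR false = true
[root] true AND true AND true AND true AND true AND true = true
Overall: true → enabled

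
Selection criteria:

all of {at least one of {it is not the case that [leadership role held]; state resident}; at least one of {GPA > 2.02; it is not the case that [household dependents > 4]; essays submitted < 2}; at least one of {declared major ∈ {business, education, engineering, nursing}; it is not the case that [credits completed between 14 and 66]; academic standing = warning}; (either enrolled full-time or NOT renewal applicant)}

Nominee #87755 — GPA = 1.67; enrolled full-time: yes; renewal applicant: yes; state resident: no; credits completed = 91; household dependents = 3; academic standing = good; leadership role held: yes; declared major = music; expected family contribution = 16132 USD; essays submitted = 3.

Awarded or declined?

Declined

Atomic conditions:
  leadership role held: yes → true
  state resident: no → false
  GPA > 2.02: 1.67 > 2.02 is false
  household dependents > 4: 3 > 4 is false
  essays submitted < 2: 3 < 2 is false
  declared major ∈ {business, education, engineering, nursing}: music is not in the set → false
  credits completed between 14 and 66: 91 in [14, 66] is false
  academic standing = warning: good == warning is false
  enrolled full-time: yes → true
  NOT renewal applicant: yes → false
Combine:
[1.1] NOT true = false
[1] false OR false = false
[2.2] NOT false = true
[2] false OR true OR false = true
[3.2] NOT false = true
[3] false OR true OR false = true
[4] true OR false = true
[root] false AND true AND true AND true = false
Overall: false → declined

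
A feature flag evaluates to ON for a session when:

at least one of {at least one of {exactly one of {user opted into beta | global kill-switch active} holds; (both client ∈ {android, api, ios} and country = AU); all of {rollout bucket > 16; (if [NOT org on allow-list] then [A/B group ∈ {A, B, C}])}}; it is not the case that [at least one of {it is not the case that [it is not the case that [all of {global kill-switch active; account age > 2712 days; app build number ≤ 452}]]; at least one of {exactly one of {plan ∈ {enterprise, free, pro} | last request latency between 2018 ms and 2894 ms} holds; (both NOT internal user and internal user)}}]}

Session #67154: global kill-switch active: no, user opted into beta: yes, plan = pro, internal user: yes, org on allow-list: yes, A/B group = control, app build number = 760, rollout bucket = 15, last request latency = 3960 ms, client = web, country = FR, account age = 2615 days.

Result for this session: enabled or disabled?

Atomic conditions:
  user opted into beta: yes → true
  global kill-switch active: no → false
  client ∈ {android, api, ios}: web is not in the set → false
  country = AU: FR == AU is false
  rollout bucket > 16: 15 > 16 is false
  NOT org on allow-list: yes → false
  A/B group ∈ {A, B, C}: control is not in the set → false
  account age > 2712 days: 2615 > 2712 is false
  app build number ≤ 452: 760 ≤ 452 is false
  plan ∈ {enterprise, free, pro}: pro is in the set → true
  last request latency between 2018 ms and 2894 ms: 3960 in [2018, 2894] is false
  NOT internal user: yes → false
  internal user: yes → true
Combine:
[1.1] exactly-one(true, false) = true
[1.2] false AND false = false
[1.3.2] false → false (antecedent false ⇒ implication holds) = true
[1.3] false AND true = false
[1] true OR false OR false = true
[2.1.1.1.1] false AND false AND false = false
[2.1.1.1] NOT false = true
[2.1.1] NOT true = false
[2.1.2.1] exactly-one(true, false) = true
[2.1.2.2] false AND true = false
[2.1.2] true OR false = true
[2.1] false OR true = true
[2] NOT true = false
[root] true OR false = true
Overall: true → enabled

Enabled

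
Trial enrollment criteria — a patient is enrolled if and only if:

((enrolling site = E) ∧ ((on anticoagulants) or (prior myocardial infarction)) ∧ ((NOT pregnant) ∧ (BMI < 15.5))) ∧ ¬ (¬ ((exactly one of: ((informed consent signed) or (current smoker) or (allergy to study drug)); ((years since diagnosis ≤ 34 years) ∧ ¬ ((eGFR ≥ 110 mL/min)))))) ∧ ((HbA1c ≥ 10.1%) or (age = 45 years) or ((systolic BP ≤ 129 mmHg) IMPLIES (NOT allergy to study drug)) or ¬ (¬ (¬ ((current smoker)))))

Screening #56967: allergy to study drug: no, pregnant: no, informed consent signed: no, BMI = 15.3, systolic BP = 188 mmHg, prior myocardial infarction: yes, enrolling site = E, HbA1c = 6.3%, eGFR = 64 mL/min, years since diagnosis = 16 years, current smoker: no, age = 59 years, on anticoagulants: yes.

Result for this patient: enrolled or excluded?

Enrolled

Atomic conditions:
  enrolling site = E: E == E is true
  on anticoagulants: yes → true
  prior myocardial infarction: yes → true
  NOT pregnant: no → true
  BMI < 15.5: 15.3 < 15.5 is true
  informed consent signed: no → false
  current smoker: no → false
  allergy to study drug: no → false
  years since diagnosis ≤ 34 years: 16 ≤ 34 is true
  eGFR ≥ 110 mL/min: 64 ≥ 110 is false
  HbA1c ≥ 10.1%: 6.3 ≥ 10.1 is false
  age = 45 years: 59 == 45 is false
  systolic BP ≤ 129 mmHg: 188 ≤ 129 is false
  NOT allergy to study drug: no → true
Combine:
[1.2] true OR true = true
[1.3] true AND true = true
[1] true AND true AND true = true
[2.1.1.1] false OR false OR false = false
[2.1.1.2.2] NOT false = true
[2.1.1.2] true AND true = true
[2.1.1] exactly-one(false, true) = true
[2.1] NOT true = false
[2] NOT false = true
[3.3] false → true (antecedent false ⇒ implication holds) = true
[3.4.1.1] NOT false = true
[3.4.1] NOT true = false
[3.4] NOT false = true
[3] false OR false OR true OR true = true
[root] true AND true AND true = true
Overall: true → enrolled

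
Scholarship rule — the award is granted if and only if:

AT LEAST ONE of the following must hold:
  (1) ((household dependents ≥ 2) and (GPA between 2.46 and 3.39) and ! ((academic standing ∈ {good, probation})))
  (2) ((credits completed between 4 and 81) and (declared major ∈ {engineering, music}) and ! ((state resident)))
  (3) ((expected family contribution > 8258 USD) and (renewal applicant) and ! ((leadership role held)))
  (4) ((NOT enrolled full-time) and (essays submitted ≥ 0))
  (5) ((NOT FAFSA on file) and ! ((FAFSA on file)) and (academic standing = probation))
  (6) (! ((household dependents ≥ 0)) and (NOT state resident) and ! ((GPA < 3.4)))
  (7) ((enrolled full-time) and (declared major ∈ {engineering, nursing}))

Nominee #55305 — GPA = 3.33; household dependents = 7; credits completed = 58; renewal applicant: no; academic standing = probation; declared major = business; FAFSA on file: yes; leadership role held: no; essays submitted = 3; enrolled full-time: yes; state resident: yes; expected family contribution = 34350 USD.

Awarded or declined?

Declined

Atomic conditions:
  household dependents ≥ 2: 7 ≥ 2 is true
  GPA between 2.46 and 3.39: 3.33 in [2.46, 3.39] is true
  academic standing ∈ {good, probation}: probation is in the set → true
  credits completed between 4 and 81: 58 in [4, 81] is true
  declared major ∈ {engineering, music}: business is not in the set → false
  state resident: yes → true
  expected family contribution > 8258 USD: 34350 > 8258 is true
  renewal applicant: no → false
  leadership role held: no → false
  NOT enrolled full-time: yes → false
  essays submitted ≥ 0: 3 ≥ 0 is true
  NOT FAFSA on file: yes → false
  FAFSA on file: yes → true
  academic standing = probation: probation == probation is true
  household dependents ≥ 0: 7 ≥ 0 is true
  NOT state resident: yes → false
  GPA < 3.4: 3.33 < 3.4 is true
  enrolled full-time: yes → true
  declared major ∈ {engineering, nursing}: business is not in the set → false
Combine:
[1.3] NOT true = false
[1] true AND true AND false = false
[2.3] NOT true = false
[2] true AND false AND false = false
[3.3] NOT false = true
[3] true AND false AND true = false
[4] false AND true = false
[5.2] NOT true = false
[5] false AND false AND true = false
[6.1] NOT true = false
[6.3] NOT true = false
[6] false AND false AND false = false
[7] true AND false = false
[root] false OR false OR false OR false OR false OR false OR false = false
Overall: false → declined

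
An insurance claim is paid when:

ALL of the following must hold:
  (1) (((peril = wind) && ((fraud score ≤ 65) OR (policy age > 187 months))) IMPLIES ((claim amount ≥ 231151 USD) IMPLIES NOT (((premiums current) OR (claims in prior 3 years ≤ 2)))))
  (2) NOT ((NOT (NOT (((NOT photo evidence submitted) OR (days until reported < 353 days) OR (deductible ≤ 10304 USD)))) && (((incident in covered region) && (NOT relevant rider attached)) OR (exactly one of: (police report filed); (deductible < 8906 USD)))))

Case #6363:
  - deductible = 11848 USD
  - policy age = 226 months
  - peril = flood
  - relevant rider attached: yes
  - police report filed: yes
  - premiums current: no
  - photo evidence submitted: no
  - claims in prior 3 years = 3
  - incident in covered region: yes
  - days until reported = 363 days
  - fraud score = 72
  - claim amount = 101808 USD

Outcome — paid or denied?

Atomic conditions:
  peril = wind: flood == wind is false
  fraud score ≤ 65: 72 ≤ 65 is false
  policy age > 187 months: 226 > 187 is true
  claim amount ≥ 231151 USD: 101808 ≥ 231151 is false
  premiums current: no → false
  claims in prior 3 years ≤ 2: 3 ≤ 2 is false
  NOT photo evidence submitted: no → true
  days until reported < 353 days: 363 < 353 is false
  deductible ≤ 10304 USD: 11848 ≤ 10304 is false
  incident in covered region: yes → true
  NOT relevant rider attached: yes → false
  police report filed: yes → true
  deductible < 8906 USD: 11848 < 8906 is false
Combine:
[1.1.2] false OR true = true
[1.1] false AND true = false
[1.2.2.1] false OR false = false
[1.2.2] NOT false = true
[1.2] false → true (antecedent false ⇒ implication holds) = true
[1] false → true (antecedent false ⇒ implication holds) = true
[2.1.1.1.1] true OR false OR false = true
[2.1.1.1] NOT true = false
[2.1.1] NOT false = true
[2.1.2.1] true AND false = false
[2.1.2.2] exactly-one(true, false) = true
[2.1.2] false OR true = true
[2.1] true AND true = true
[2] NOT true = false
[root] true AND false = false
Overall: false → denied

Denied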